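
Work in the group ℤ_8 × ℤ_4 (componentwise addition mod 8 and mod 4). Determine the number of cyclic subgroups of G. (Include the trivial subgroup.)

14

Each element a generates a cyclic subgroup ⟨a⟩; distinct elements may generate the same one (a cyclic group of order d has φ(d) generators).
Cyclic subgroups by order — order 1: 1; order 2: 3; order 4: 6; order 8: 4.
Total: 14.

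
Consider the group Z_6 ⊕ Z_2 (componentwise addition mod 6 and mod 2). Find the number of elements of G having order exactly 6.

6

An element (a,b) has order lcm(ord(a), ord(b)); count pairs with lcm equal to 6.
Enumerating gives 6 such elements.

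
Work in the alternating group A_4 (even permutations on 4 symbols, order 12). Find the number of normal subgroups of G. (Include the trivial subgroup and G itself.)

3

G has 10 subgroups. Checking conjugation-invariance by order — order 1: 1/1 normal; order 2: 0/3 normal; order 3: 0/4 normal; order 4: 1/1 normal; order 12: 1/1 normal.
Total normal subgroups: 3.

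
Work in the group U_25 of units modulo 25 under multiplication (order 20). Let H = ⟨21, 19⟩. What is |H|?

10

|⟨21⟩| = 5 and |⟨19⟩| = 10, so |H| is a multiple of lcm(5, 10) = 10 and divides |G| = 20.
Closing under the operation: H = {1, 4, 6, 9, 11, 14, 16, 19, 21, 24}, so |H| = 10.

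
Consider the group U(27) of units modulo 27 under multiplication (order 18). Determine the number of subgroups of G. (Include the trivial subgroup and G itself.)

6

|G| = 18, so by Lagrange every subgroup order divides 18. Divisors: 1, 2, 3, 6, 9, 18.
Subgroups by order — order 1: 1; order 2: 1; order 3: 1; order 6: 1; order 9: 1; order 18: 1.
Total: 1 + 1 + 1 + 1 + 1 + 1 = 6.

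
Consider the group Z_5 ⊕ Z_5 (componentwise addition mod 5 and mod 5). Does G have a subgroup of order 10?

10 does not divide |G| = 25, so by Lagrange no subgroup of order 10 exists.

No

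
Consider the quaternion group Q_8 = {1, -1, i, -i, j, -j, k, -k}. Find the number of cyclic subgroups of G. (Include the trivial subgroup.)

5

Group the elements of G by the cyclic subgroup they generate; each cyclic subgroup of order d accounts for φ(d) elements.
Cyclic subgroups by order — order 1: 1; order 2: 1; order 4: 3.
Total: 5.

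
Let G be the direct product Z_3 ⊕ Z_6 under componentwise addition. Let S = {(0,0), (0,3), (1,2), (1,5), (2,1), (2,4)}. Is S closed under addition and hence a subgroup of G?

Yes

|S| = 6 divides |G| = 18, consistent with Lagrange.
S contains the identity, every element's inverse is in S, and S is closed under +: it is a subgroup.
In fact S = ⟨(2,1)⟩.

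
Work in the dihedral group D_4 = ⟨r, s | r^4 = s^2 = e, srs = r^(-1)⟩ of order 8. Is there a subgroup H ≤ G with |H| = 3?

3 does not divide |G| = 8, so by Lagrange no subgroup of order 3 exists.

No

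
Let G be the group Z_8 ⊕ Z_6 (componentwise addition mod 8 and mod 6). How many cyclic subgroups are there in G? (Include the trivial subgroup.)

16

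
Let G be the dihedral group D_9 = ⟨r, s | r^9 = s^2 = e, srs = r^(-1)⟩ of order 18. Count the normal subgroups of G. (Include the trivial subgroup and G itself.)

4

G has 16 subgroups. Checking conjugation-invariance by order — order 1: 1/1 normal; order 2: 0/9 normal; order 3: 1/1 normal; order 6: 0/3 normal; order 9: 1/1 normal; order 18: 1/1 normal.
Total normal subgroups: 4.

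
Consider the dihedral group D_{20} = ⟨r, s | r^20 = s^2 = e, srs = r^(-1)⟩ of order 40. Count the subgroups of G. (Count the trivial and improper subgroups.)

|G| = 40, so by Lagrange every subgroup order divides 40. Divisors: 1, 2, 4, 5, 8, 10, 20, 40.
Subgroups by order — order 1: 1; order 2: 21; order 4: 11; order 5: 1; order 8: 5; order 10: 5; order 20: 3; order 40: 1.
Total: 1 + 21 + 11 + 1 + 5 + 5 + 3 + 1 = 48.

48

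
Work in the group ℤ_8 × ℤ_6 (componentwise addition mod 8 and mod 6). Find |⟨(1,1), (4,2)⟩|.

24

|⟨(1,1)⟩| = 24 and |⟨(4,2)⟩| = 6, so |H| is a multiple of lcm(24, 6) = 24 and divides |G| = 48.
Closing under the operation: H = {(0,0), (0,2), (0,4), (1,1), (1,3), (1,5), (2,0), (2,2), (2,4), (3,1), (3,3), (3,5), (4,0), (4,2), (4,4), (5,1), (5,3), (5,5), (6,0), (6,2), (6,4), (7,1), (7,3), (7,5)}, so |H| = 24.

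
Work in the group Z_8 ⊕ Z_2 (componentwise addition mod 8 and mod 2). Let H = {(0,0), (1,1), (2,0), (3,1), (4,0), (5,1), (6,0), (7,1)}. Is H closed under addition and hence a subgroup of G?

|H| = 8 divides |G| = 16, consistent with Lagrange.
H contains the identity, every element's inverse is in H, and H is closed under +: it is a subgroup.
In fact H = ⟨(7,1)⟩.

Yes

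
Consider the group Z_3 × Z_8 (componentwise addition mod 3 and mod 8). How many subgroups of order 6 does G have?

1

|G| = 24 and 6 | 24, so subgroups of order 6 are possible by Lagrange.
The subgroups of order 6 are: {(0,0), (0,4), (1,0), (1,4), (2,0), (2,4)}.
So G has 1 subgroup of order 6.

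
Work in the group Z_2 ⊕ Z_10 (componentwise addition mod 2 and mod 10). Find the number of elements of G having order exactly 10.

12

An element (a,b) has order lcm(ord(a), ord(b)); count pairs with lcm equal to 10.
Enumerating gives 12 such elements.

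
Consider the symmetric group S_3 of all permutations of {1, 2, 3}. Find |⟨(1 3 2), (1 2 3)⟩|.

3

|⟨(1 3 2)⟩| = 3 and |⟨(1 2 3)⟩| = 3, so |H| is a multiple of lcm(3, 3) = 3 and divides |G| = 6.
Closing under the operation: H = {e, (1 2 3), (1 3 2)}, so |H| = 3.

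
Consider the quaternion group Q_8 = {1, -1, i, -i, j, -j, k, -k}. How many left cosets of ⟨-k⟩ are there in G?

|⟨-k⟩| = 4 and |G| = 8.
By Lagrange, [G : H] = |G|/|H| = 8/4 = 2.

2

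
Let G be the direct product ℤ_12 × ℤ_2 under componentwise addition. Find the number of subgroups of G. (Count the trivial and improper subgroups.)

|G| = 24, so by Lagrange every subgroup order divides 24. Divisors: 1, 2, 3, 4, 6, 8, 12, 24.
Subgroups by order — order 1: 1; order 2: 3; order 3: 1; order 4: 3; order 6: 3; order 8: 1; order 12: 3; order 24: 1.
Total: 1 + 3 + 1 + 3 + 3 + 1 + 3 + 1 = 16.

16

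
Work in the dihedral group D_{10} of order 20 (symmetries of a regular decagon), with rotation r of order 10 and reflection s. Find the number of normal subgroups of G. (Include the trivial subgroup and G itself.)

G has 22 subgroups. Checking conjugation-invariance by order — order 1: 1/1 normal; order 2: 1/11 normal; order 4: 0/5 normal; order 5: 1/1 normal; order 10: 3/3 normal; order 20: 1/1 normal.
Total normal subgroups: 7.

7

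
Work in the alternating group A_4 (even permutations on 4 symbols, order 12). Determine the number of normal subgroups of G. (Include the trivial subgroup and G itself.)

G has 10 subgroups. Checking conjugation-invariance by order — order 1: 1/1 normal; order 2: 0/3 normal; order 3: 0/4 normal; order 4: 1/1 normal; order 12: 1/1 normal.
Total normal subgroups: 3.

3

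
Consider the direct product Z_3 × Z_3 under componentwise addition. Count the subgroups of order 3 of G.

|G| = 9 and 3 | 9, so subgroups of order 3 are possible by Lagrange.
The subgroups of order 3 are: {(0,0), (0,1), (0,2)}; {(0,0), (1,0), (2,0)}; {(0,0), (1,1), (2,2)}; {(0,0), (1,2), (2,1)}.
So G has 4 subgroups of order 3.

4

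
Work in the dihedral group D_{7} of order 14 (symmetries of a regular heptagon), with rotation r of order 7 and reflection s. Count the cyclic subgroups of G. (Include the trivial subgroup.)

A cyclic subgroup of order d is generated by each of its φ(d) elements of order d, so the cyclic subgroups of order d number (#elements of order d)/φ(d).
Cyclic subgroups by order — order 1: 1; order 2: 7; order 7: 1.
Total: 9.

9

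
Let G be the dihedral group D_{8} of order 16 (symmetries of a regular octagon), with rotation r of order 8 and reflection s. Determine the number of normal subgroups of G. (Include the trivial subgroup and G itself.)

7

G has 19 subgroups. Checking conjugation-invariance by order — order 1: 1/1 normal; order 2: 1/9 normal; order 4: 1/5 normal; order 8: 3/3 normal; order 16: 1/1 normal.
Total normal subgroups: 7.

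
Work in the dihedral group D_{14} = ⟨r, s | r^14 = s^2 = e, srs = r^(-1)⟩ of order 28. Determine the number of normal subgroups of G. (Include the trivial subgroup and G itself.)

7

G has 28 subgroups. Checking conjugation-invariance by order — order 1: 1/1 normal; order 2: 1/15 normal; order 4: 0/7 normal; order 7: 1/1 normal; order 14: 3/3 normal; order 28: 1/1 normal.
Total normal subgroups: 7.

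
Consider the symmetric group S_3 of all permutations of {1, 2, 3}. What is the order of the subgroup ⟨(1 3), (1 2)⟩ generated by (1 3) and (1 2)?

|⟨(1 3)⟩| = 2 and |⟨(1 2)⟩| = 2, so |H| is a multiple of lcm(2, 2) = 2 and divides |G| = 6.
Closing {(1 3), (1 2)} under the group operation gives all of G, so |H| = 6.

6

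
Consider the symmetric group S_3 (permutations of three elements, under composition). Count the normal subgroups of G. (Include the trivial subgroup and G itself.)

3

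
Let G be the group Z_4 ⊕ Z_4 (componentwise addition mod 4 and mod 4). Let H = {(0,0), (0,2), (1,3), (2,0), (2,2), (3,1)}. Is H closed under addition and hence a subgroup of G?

No

|H| = 6 does not divide |G| = 16, so by Lagrange H is not a subgroup.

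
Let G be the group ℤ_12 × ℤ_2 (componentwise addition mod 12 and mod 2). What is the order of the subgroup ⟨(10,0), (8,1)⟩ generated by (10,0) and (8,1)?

|⟨(10,0)⟩| = 6 and |⟨(8,1)⟩| = 6, so |H| is a multiple of lcm(6, 6) = 6 and divides |G| = 24.
Closing under the operation: H = {(0,0), (0,1), (2,0), (2,1), (4,0), (4,1), (6,0), (6,1), (8,0), (8,1), (10,0), (10,1)}, so |H| = 12.

12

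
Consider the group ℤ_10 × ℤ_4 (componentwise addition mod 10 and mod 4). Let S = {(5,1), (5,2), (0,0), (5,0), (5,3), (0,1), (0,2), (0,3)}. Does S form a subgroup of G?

Yes

|S| = 8 divides |G| = 40, consistent with Lagrange.
S contains the identity, every element's inverse is in S, and S is closed under +: it is a subgroup.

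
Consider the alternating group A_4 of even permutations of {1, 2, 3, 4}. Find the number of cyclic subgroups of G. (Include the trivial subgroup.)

A cyclic subgroup of order d is generated by each of its φ(d) elements of order d, so the cyclic subgroups of order d number (#elements of order d)/φ(d).
Cyclic subgroups by order — order 1: 1; order 2: 3; order 3: 4.
Total: 8.

8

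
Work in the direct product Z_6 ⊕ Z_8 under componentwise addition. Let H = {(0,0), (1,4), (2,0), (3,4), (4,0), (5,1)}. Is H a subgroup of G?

No

(5,1) ∈ H but its inverse (1,7) ∉ H, so H is not a subgroup.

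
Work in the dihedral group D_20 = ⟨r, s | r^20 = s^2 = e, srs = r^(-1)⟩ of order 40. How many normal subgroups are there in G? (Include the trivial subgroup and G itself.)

9

G has 48 subgroups. Checking conjugation-invariance by order — order 1: 1/1 normal; order 2: 1/21 normal; order 4: 1/11 normal; order 5: 1/1 normal; order 8: 0/5 normal; order 10: 1/5 normal; order 20: 3/3 normal; order 40: 1/1 normal.
Total normal subgroups: 9.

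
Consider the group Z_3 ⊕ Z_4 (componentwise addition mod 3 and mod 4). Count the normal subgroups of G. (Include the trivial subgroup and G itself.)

6

G is abelian, so every subgroup is normal.
G has 6 subgroups in total, hence 6 normal subgroups.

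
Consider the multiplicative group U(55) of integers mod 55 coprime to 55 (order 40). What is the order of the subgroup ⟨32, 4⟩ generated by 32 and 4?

|⟨32⟩| = 4 and |⟨4⟩| = 10, so |H| is a multiple of lcm(4, 10) = 20 and divides |G| = 40.
Closing under the operation: H = {1, 2, 4, 7, 8, 9, 13, 14, 16, 17, 18, 26, 28, 31, 32, 34, 36, 43, 49, 52}, so |H| = 20.

20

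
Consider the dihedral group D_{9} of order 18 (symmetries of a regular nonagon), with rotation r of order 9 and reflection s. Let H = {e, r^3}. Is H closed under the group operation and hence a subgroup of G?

No

r^3 ∈ H but its inverse r^6 ∉ H, so H is not a subgroup.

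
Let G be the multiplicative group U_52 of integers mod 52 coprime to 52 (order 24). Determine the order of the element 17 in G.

6

Compute successive powers of 17 mod 52: 17, 29, 25, 9, 49, 1; 17^6 ≡ 1 (mod 52).
So |⟨17⟩| = 6.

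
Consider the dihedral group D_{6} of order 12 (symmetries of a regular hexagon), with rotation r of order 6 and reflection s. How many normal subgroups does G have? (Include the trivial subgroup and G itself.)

G has 16 subgroups. Checking conjugation-invariance by order — order 1: 1/1 normal; order 2: 1/7 normal; order 3: 1/1 normal; order 4: 0/3 normal; order 6: 3/3 normal; order 12: 1/1 normal.
Total normal subgroups: 7.

7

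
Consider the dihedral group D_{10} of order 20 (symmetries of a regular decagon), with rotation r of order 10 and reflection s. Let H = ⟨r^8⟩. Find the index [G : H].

4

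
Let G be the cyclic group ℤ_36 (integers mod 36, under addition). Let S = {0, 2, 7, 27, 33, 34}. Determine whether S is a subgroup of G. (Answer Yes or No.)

No

33 ∈ S but its inverse 3 ∉ S, so S is not a subgroup.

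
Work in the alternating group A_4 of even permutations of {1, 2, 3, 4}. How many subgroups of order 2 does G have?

|G| = 12 and 2 | 12, so subgroups of order 2 are possible by Lagrange.
The subgroups of order 2 are: {e, (1 2)(3 4)}; {e, (1 3)(2 4)}; {e, (1 4)(2 3)}.
So G has 3 subgroups of order 2.

3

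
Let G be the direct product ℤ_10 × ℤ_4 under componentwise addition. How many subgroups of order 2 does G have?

|G| = 40 and 2 | 40, so subgroups of order 2 are possible by Lagrange.
The subgroups of order 2 are: {(0,0), (0,2)}; {(0,0), (5,0)}; {(0,0), (5,2)}.
So G has 3 subgroups of order 2.

3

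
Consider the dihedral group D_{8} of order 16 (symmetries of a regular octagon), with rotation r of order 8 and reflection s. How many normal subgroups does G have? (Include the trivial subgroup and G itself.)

7

G has 19 subgroups. Checking conjugation-invariance by order — order 1: 1/1 normal; order 2: 1/9 normal; order 4: 1/5 normal; order 8: 3/3 normal; order 16: 1/1 normal.
Total normal subgroups: 7.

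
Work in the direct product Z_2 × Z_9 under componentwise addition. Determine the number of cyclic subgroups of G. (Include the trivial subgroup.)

6

A cyclic subgroup of order d is generated by each of its φ(d) elements of order d, so the cyclic subgroups of order d number (#elements of order d)/φ(d).
Cyclic subgroups by order — order 1: 1; order 2: 1; order 3: 1; order 6: 1; order 9: 1; order 18: 1.
Total: 6.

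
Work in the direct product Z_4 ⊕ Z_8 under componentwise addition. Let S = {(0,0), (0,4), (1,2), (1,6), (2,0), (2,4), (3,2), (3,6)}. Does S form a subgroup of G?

Yes

|S| = 8 divides |G| = 32, consistent with Lagrange.
S contains the identity, every element's inverse is in S, and S is closed under +: it is a subgroup.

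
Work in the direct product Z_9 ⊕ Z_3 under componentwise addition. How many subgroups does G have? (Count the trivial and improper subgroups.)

10

|G| = 27, so by Lagrange every subgroup order divides 27. Divisors: 1, 3, 9, 27.
Subgroups by order — order 1: 1; order 3: 4; order 9: 4; order 27: 1.
Total: 1 + 4 + 4 + 1 = 10.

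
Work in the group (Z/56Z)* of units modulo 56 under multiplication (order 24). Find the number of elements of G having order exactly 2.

The elements of order 2 are: 13, 15, 27, 29, 41, 43, 55.
That's 7.

7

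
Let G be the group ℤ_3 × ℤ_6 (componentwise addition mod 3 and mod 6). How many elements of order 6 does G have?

An element (a,b) has order lcm(ord(a), ord(b)); count pairs with lcm equal to 6.
Enumerating gives 8 such elements.

8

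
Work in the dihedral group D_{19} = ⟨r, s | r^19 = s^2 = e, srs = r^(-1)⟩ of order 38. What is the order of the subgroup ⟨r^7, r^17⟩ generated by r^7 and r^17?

19

|⟨r^7⟩| = 19 and |⟨r^17⟩| = 19, so |H| is a multiple of lcm(19, 19) = 19 and divides |G| = 38.
Closing under the operation: H = {e, r, r^2, r^3, r^4, r^5, r^6, r^7, r^8, r^9, r^10, r^11, r^12, r^13, r^14, r^15, r^16, r^17, r^18}, so |H| = 19.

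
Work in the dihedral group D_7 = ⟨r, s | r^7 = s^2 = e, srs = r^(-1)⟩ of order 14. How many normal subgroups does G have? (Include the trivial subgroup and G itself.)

G has 10 subgroups. Checking conjugation-invariance by order — order 1: 1/1 normal; order 2: 0/7 normal; order 7: 1/1 normal; order 14: 1/1 normal.
Total normal subgroups: 3.

3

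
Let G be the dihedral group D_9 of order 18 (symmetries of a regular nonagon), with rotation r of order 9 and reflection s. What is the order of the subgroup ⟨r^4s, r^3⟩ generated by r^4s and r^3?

6

|⟨r^4s⟩| = 2 and |⟨r^3⟩| = 3, so |H| is a multiple of lcm(2, 3) = 6 and divides |G| = 18.
Closing under the operation: H = {e, r^3, r^6, rs, r^4s, r^7s}, so |H| = 6.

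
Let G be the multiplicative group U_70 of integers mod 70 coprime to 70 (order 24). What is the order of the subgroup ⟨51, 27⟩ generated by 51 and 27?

12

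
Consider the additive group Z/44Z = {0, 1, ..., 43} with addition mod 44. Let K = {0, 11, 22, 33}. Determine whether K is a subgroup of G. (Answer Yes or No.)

Yes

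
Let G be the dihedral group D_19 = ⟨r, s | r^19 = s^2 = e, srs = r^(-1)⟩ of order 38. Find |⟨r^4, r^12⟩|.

19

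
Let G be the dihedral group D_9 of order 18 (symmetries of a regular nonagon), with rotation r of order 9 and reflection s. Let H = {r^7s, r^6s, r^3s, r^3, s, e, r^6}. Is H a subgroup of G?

|H| = 7 does not divide |G| = 18, so by Lagrange H is not a subgroup.

No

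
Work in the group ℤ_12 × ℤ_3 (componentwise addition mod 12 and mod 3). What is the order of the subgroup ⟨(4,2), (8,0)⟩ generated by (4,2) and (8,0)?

9

|⟨(4,2)⟩| = 3 and |⟨(8,0)⟩| = 3, so |H| is a multiple of lcm(3, 3) = 3 and divides |G| = 36.
Closing under the operation: H = {(0,0), (0,1), (0,2), (4,0), (4,1), (4,2), (8,0), (8,1), (8,2)}, so |H| = 9.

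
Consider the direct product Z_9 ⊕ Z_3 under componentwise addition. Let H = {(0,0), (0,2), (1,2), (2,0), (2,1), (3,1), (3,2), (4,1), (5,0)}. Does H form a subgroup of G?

No

(1,2) ∈ H but its inverse (8,1) ∉ H, so H is not a subgroup.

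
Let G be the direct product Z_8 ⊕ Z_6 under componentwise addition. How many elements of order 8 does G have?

8

An element (a,b) has order lcm(ord(a), ord(b)); count pairs with lcm equal to 8.
Enumerating gives 8 such elements.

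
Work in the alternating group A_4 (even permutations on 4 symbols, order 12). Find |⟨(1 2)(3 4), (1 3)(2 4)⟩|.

4

|⟨(1 2)(3 4)⟩| = 2 and |⟨(1 3)(2 4)⟩| = 2, so |H| is a multiple of lcm(2, 2) = 2 and divides |G| = 12.
Closing under the operation: H = {e, (1 2)(3 4), (1 3)(2 4), (1 4)(2 3)}, so |H| = 4.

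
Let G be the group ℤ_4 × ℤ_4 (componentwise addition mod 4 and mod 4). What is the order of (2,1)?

4

The order of (2,1) in Z_4 × Z_4 is lcm(ord(2) in Z_4, ord(1) in Z_4).
ord(2) = 2 and ord(1) = 4, so |⟨(2,1)⟩| = lcm(2, 4) = 4.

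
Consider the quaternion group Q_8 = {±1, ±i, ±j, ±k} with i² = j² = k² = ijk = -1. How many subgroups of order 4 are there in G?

3

|G| = 8 and 4 | 8, so subgroups of order 4 are possible by Lagrange.
The subgroups of order 4 are: {1, -1, i, -i}; {1, -1, j, -j}; {1, -1, k, -k}.
So G has 3 subgroups of order 4.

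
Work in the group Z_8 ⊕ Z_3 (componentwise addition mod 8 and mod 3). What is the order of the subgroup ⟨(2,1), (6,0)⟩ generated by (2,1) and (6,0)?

|⟨(2,1)⟩| = 12 and |⟨(6,0)⟩| = 4, so |H| is a multiple of lcm(12, 4) = 12 and divides |G| = 24.
Closing under the operation: H = {(0,0), (0,1), (0,2), (2,0), (2,1), (2,2), (4,0), (4,1), (4,2), (6,0), (6,1), (6,2)}, so |H| = 12.

12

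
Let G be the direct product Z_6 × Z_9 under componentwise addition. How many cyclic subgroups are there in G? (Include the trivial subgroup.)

A cyclic subgroup of order d is generated by each of its φ(d) elements of order d, so the cyclic subgroups of order d number (#elements of order d)/φ(d).
Cyclic subgroups by order — order 1: 1; order 2: 1; order 3: 4; order 6: 4; order 9: 3; order 18: 3.
Total: 16.

16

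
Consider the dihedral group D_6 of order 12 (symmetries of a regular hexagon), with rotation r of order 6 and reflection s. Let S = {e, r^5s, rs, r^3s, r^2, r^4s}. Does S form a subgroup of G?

No

r^2 ∈ S but its inverse r^4 ∉ S, so S is not a subgroup.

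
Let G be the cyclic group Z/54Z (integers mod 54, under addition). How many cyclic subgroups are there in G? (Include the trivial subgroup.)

A cyclic subgroup of order d is generated by each of its φ(d) elements of order d, so the cyclic subgroups of order d number (#elements of order d)/φ(d).
Cyclic subgroups by order — order 1: 1; order 2: 1; order 3: 1; order 6: 1; order 9: 1; order 18: 1; order 27: 1; order 54: 1.
Total: 8.

8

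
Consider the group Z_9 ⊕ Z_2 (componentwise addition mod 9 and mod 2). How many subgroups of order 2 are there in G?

1

|G| = 18 and 2 | 18, so subgroups of order 2 are possible by Lagrange.
The subgroups of order 2 are: {(0,0), (0,1)}.
So G has 1 subgroup of order 2.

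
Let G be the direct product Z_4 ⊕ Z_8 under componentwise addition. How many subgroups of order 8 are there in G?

|G| = 32 and 8 | 32, so subgroups of order 8 are possible by Lagrange.
The subgroups of order 8 are: {(0,0), (0,1), (0,2), (0,3), (0,4), (0,5), (0,6), (0,7)}; {(0,0), (0,2), (0,4), (0,6), (2,0), (2,2), (2,4), (2,6)}; {(0,0), (0,2), (0,4), (0,6), (2,1), (2,3), (2,5), (2,7)}; {(0,0), (0,4), (1,0), (1,4), (2,0), (2,4), (3,0), (3,4)}; … (7 in all).
So G has 7 subgroups of order 8.

7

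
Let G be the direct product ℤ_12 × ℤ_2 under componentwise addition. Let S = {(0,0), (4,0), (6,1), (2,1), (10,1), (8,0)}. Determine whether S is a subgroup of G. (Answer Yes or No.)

Yes

|S| = 6 divides |G| = 24, consistent with Lagrange.
S contains the identity, every element's inverse is in S, and S is closed under +: it is a subgroup.
In fact S = ⟨(2,1)⟩.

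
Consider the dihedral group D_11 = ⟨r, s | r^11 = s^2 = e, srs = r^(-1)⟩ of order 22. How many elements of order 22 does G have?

0

No element of G has order 22 (even though 22 | 22).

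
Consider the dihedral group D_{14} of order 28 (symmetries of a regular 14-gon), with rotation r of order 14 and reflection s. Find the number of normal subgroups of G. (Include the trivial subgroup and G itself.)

7

G has 28 subgroups. Checking conjugation-invariance by order — order 1: 1/1 normal; order 2: 1/15 normal; order 4: 0/7 normal; order 7: 1/1 normal; order 14: 3/3 normal; order 28: 1/1 normal.
Total normal subgroups: 7.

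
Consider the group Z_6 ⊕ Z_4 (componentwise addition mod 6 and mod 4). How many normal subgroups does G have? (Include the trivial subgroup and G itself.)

16

G is abelian, so every subgroup is normal.
G has 16 subgroups in total, hence 16 normal subgroups.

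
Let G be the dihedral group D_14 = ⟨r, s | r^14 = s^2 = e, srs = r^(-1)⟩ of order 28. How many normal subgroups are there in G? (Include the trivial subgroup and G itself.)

G has 28 subgroups. Checking conjugation-invariance by order — order 1: 1/1 normal; order 2: 1/15 normal; order 4: 0/7 normal; order 7: 1/1 normal; order 14: 3/3 normal; order 28: 1/1 normal.
Total normal subgroups: 7.

7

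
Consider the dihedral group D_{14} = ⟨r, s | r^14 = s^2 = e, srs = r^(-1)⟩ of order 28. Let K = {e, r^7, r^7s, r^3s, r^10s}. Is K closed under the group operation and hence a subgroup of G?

No

|K| = 5 does not divide |G| = 28, so by Lagrange K is not a subgroup.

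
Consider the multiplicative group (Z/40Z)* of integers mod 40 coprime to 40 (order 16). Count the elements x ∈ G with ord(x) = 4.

8

The elements of order 4 are: 3, 7, 13, 17, 23, 27, 33, 37.
That's 8.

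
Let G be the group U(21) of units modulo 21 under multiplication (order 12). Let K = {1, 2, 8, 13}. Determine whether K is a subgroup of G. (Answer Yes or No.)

2 ∈ K but its inverse 11 ∉ K, so K is not a subgroup.

No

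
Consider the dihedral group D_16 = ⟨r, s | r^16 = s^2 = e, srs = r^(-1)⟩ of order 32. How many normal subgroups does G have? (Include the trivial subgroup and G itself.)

G has 36 subgroups. Checking conjugation-invariance by order — order 1: 1/1 normal; order 2: 1/17 normal; order 4: 1/9 normal; order 8: 1/5 normal; order 16: 3/3 normal; order 32: 1/1 normal.
Total normal subgroups: 8.

8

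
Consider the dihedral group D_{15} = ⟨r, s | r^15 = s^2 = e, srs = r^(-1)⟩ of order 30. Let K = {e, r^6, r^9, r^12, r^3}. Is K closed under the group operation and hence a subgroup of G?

Yes

|K| = 5 divides |G| = 30, consistent with Lagrange.
K contains the identity, every element's inverse is in K, and K is closed under ·: it is a subgroup.
In fact K = ⟨r^9⟩.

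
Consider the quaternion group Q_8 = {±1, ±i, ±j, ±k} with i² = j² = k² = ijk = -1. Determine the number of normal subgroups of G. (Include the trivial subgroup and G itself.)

6

G has 6 subgroups. Checking conjugation-invariance by order — order 1: 1/1 normal; order 2: 1/1 normal; order 4: 3/3 normal; order 8: 1/1 normal.
Total normal subgroups: 6.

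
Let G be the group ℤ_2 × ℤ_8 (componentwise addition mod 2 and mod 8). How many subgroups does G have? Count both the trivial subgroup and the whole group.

|G| = 16, so by Lagrange every subgroup order divides 16. Divisors: 1, 2, 4, 8, 16.
Subgroups by order — order 1: 1; order 2: 3; order 4: 3; order 8: 3; order 16: 1.
Total: 1 + 3 + 3 + 3 + 1 = 11.

11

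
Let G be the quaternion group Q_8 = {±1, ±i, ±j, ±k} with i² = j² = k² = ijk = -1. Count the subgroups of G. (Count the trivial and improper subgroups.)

|G| = 8, so by Lagrange every subgroup order divides 8. Divisors: 1, 2, 4, 8.
Subgroups by order — order 1: 1; order 2: 1; order 4: 3; order 8: 1.
Total: 1 + 1 + 3 + 1 = 6.

6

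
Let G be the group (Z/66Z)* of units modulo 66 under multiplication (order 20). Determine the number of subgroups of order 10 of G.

3

|G| = 20 and 10 | 20, so subgroups of order 10 are possible by Lagrange.
The subgroups of order 10 are: {1, 7, 13, 19, 25, 31, 37, 43, 49, 61}; {1, 17, 25, 29, 31, 35, 37, 41, 49, 65}; {1, 5, 23, 25, 31, 37, 47, 49, 53, 59}.
So G has 3 subgroups of order 10.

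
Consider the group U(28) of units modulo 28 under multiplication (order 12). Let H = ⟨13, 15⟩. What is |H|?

|⟨13⟩| = 2 and |⟨15⟩| = 2, so |H| is a multiple of lcm(2, 2) = 2 and divides |G| = 12.
Closing under the operation: H = {1, 13, 15, 27}, so |H| = 4.

4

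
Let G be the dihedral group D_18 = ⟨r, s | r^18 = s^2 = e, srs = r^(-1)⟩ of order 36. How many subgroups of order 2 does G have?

19

|G| = 36 and 2 | 36, so subgroups of order 2 are possible by Lagrange.
The subgroups of order 2 are: {e, r^10s}; {e, r^11s}; {e, r^12s}; {e, r^13s}; … (19 in all).
So G has 19 subgroups of order 2.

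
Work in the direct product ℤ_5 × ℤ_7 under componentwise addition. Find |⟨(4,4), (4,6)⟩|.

35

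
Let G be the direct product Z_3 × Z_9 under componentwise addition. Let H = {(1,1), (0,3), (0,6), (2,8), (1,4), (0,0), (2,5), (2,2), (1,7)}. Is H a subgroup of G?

Yes

|H| = 9 divides |G| = 27, consistent with Lagrange.
H contains the identity, every element's inverse is in H, and H is closed under +: it is a subgroup.
In fact H = ⟨(1,1)⟩.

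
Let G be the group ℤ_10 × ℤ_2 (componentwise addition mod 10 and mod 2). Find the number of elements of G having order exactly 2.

An element (a,b) has order lcm(ord(a), ord(b)); count pairs with lcm equal to 2.
Enumerating gives 3 such elements.

3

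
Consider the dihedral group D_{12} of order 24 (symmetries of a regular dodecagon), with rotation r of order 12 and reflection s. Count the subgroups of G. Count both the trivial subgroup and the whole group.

34

|G| = 24, so by Lagrange every subgroup order divides 24. Divisors: 1, 2, 3, 4, 6, 8, 12, 24.
Subgroups by order — order 1: 1; order 2: 13; order 3: 1; order 4: 7; order 6: 5; order 8: 3; order 12: 3; order 24: 1.
Total: 1 + 13 + 1 + 7 + 5 + 3 + 3 + 1 = 34.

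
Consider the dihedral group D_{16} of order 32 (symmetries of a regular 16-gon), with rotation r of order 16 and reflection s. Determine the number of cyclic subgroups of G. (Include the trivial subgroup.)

Each element a generates a cyclic subgroup ⟨a⟩; distinct elements may generate the same one (a cyclic group of order d has φ(d) generators).
Cyclic subgroups by order — order 1: 1; order 2: 17; order 4: 1; order 8: 1; order 16: 1.
Total: 21.

21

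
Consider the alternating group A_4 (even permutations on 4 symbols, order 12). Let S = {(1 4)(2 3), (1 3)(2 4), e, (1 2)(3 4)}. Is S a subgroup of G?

|S| = 4 divides |G| = 12, consistent with Lagrange.
S contains the identity, every element's inverse is in S, and S is closed under ∘: it is a subgroup.

Yes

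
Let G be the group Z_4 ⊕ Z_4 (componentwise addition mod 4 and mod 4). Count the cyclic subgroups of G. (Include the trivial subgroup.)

10

Each element a generates a cyclic subgroup ⟨a⟩; distinct elements may generate the same one (a cyclic group of order d has φ(d) generators).
Cyclic subgroups by order — order 1: 1; order 2: 3; order 4: 6.
Total: 10.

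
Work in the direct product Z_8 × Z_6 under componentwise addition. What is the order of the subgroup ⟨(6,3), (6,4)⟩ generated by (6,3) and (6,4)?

|⟨(6,3)⟩| = 4 and |⟨(6,4)⟩| = 12, so |H| is a multiple of lcm(4, 12) = 12 and divides |G| = 48.
Closing under the operation: H = {(0,0), (0,1), (0,2), (0,3), (0,4), (0,5), (2,0), (2,1), (2,2), (2,3), (2,4), (2,5), (4,0), (4,1), (4,2), (4,3), (4,4), (4,5), (6,0), (6,1), (6,2), (6,3), (6,4), (6,5)}, so |H| = 24.

24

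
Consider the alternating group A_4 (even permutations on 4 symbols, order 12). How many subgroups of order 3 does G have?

|G| = 12 and 3 | 12, so subgroups of order 3 are possible by Lagrange.
The subgroups of order 3 are: {e, (1 2 3), (1 3 2)}; {e, (1 2 4), (1 4 2)}; {e, (1 3 4), (1 4 3)}; {e, (2 3 4), (2 4 3)}.
So G has 4 subgroups of order 3.

4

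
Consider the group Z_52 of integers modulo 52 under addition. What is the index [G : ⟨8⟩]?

4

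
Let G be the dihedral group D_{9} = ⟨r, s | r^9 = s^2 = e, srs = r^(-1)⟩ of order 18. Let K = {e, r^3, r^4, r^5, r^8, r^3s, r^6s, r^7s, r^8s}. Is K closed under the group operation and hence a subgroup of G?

No

r^8 ∈ K but its inverse r ∉ K, so K is not a subgroup.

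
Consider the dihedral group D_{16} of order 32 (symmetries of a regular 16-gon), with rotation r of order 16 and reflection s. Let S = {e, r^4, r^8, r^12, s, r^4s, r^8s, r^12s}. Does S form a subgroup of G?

Yes

|S| = 8 divides |G| = 32, consistent with Lagrange.
S contains the identity, every element's inverse is in S, and S is closed under ·: it is a subgroup.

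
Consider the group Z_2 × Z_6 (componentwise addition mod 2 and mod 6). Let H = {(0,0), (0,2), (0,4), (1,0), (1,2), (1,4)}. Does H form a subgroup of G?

Yes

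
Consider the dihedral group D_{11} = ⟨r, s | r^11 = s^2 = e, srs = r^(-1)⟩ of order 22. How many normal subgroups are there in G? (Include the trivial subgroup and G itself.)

3

G has 14 subgroups. Checking conjugation-invariance by order — order 1: 1/1 normal; order 2: 0/11 normal; order 11: 1/1 normal; order 22: 1/1 normal.
Total normal subgroups: 3.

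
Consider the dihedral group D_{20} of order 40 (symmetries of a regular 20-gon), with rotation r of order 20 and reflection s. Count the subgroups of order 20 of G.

3

|G| = 40 and 20 | 40, so subgroups of order 20 are possible by Lagrange.
The subgroups of order 20 are: {e, r, r^2, r^3, r^4, r^5, r^6, r^7, r^8, r^9, r^10, r^11, r^12, r^13, r^14, r^15, r^16, r^17, r^18, r^19}; {e, r^2, r^4, r^6, r^8, r^10, r^12, r^14, r^16, r^18, s, r^2s, r^4s, r^6s, r^8s, r^10s, r^12s, r^14s, r^16s, r^18s}; {e, r^2, r^4, r^6, r^8, r^10, r^12, r^14, r^16, r^18, rs, r^3s, r^5s, r^7s, r^9s, r^11s, r^13s, r^15s, r^17s, r^19s}.
So G has 3 subgroups of order 20.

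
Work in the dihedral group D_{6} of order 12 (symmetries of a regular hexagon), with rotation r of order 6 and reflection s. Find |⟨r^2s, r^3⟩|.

4

|⟨r^2s⟩| = 2 and |⟨r^3⟩| = 2, so |H| is a multiple of lcm(2, 2) = 2 and divides |G| = 12.
Closing under the operation: H = {e, r^3, r^2s, r^5s}, so |H| = 4.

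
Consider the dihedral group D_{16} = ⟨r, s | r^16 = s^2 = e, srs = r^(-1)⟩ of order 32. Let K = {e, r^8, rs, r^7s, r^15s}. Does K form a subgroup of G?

No

|K| = 5 does not divide |G| = 32, so by Lagrange K is not a subgroup.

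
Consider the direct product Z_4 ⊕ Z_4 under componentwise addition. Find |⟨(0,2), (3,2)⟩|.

8

|⟨(0,2)⟩| = 2 and |⟨(3,2)⟩| = 4, so |H| is a multiple of lcm(2, 4) = 4 and divides |G| = 16.
Closing under the operation: H = {(0,0), (0,2), (1,0), (1,2), (2,0), (2,2), (3,0), (3,2)}, so |H| = 8.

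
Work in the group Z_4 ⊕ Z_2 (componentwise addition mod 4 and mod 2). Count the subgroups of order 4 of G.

|G| = 8 and 4 | 8, so subgroups of order 4 are possible by Lagrange.
The subgroups of order 4 are: {(0,0), (0,1), (2,0), (2,1)}; {(0,0), (1,0), (2,0), (3,0)}; {(0,0), (1,1), (2,0), (3,1)}.
So G has 3 subgroups of order 4.

3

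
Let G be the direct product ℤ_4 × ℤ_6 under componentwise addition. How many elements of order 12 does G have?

An element (a,b) has order lcm(ord(a), ord(b)); count pairs with lcm equal to 12.
Enumerating gives 8 such elements.

8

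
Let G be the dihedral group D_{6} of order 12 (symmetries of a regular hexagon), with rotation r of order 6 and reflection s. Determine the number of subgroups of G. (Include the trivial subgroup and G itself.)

16

|G| = 12, so by Lagrange every subgroup order divides 12. Divisors: 1, 2, 3, 4, 6, 12.
Subgroups by order — order 1: 1; order 2: 7; order 3: 1; order 4: 3; order 6: 3; order 12: 1.
Total: 1 + 7 + 1 + 3 + 3 + 1 = 16.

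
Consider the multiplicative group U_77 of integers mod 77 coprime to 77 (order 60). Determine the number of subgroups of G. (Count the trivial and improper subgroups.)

20

|G| = 60, so by Lagrange every subgroup order divides 60. Divisors: 1, 2, 3, 4, 5, 6, 10, 12, 15, 20, 30, 60.
Subgroups by order — order 1: 1; order 2: 3; order 3: 1; order 4: 1; order 5: 1; order 6: 3; order 10: 3; order 12: 1; order 15: 1; order 20: 1; order 30: 3; order 60: 1.
Total: 1 + 3 + 1 + 1 + 1 + 3 + 3 + 1 + 1 + 1 + 3 + 1 = 20.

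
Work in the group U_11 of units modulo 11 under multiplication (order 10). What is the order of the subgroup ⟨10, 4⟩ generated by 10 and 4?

10

|⟨10⟩| = 2 and |⟨4⟩| = 5, so |H| is a multiple of lcm(2, 5) = 10 and divides |G| = 10.
Closing {10, 4} under the group operation gives all of G, so |H| = 10.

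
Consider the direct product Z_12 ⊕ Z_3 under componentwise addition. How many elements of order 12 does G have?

An element (a,b) has order lcm(ord(a), ord(b)); count pairs with lcm equal to 12.
Enumerating gives 16 such elements.

16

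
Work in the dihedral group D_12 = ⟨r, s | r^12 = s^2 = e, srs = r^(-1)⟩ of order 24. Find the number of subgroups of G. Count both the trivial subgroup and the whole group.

34

|G| = 24, so by Lagrange every subgroup order divides 24. Divisors: 1, 2, 3, 4, 6, 8, 12, 24.
Subgroups by order — order 1: 1; order 2: 13; order 3: 1; order 4: 7; order 6: 5; order 8: 3; order 12: 3; order 24: 1.
Total: 1 + 13 + 1 + 7 + 5 + 3 + 3 + 1 = 34.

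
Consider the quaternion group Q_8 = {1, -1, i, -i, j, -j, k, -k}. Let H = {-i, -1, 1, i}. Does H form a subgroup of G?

Yes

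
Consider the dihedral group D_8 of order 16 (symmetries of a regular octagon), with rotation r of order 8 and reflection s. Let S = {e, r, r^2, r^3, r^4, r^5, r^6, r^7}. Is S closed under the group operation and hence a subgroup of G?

|S| = 8 divides |G| = 16, consistent with Lagrange.
S contains the identity, every element's inverse is in S, and S is closed under ·: it is a subgroup.
In fact S = ⟨r^7⟩.

Yes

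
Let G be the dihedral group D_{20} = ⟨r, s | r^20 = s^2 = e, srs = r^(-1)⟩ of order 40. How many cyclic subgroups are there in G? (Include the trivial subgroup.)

Each element a generates a cyclic subgroup ⟨a⟩; distinct elements may generate the same one (a cyclic group of order d has φ(d) generators).
Cyclic subgroups by order — order 1: 1; order 2: 21; order 4: 1; order 5: 1; order 10: 1; order 20: 1.
Total: 26.

26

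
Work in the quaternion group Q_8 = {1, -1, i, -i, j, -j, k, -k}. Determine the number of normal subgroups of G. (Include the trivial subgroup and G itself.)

6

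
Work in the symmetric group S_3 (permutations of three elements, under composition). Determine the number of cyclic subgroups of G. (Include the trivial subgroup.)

Group the elements of G by the cyclic subgroup they generate; each cyclic subgroup of order d accounts for φ(d) elements.
Cyclic subgroups by order — order 1: 1; order 2: 3; order 3: 1.
Total: 5.

5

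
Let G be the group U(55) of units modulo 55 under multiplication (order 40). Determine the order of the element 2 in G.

Compute successive powers of 2 mod 55: 2, 4, 8, 16, 32, 9, 18, 36, …; 2^20 ≡ 1 (mod 55).
So |⟨2⟩| = 20.

20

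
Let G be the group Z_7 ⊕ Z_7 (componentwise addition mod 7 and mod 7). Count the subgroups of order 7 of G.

8

|G| = 49 and 7 | 49, so subgroups of order 7 are possible by Lagrange.
The subgroups of order 7 are: {(0,0), (0,1), (0,2), (0,3), (0,4), (0,5), (0,6)}; {(0,0), (1,0), (2,0), (3,0), (4,0), (5,0), (6,0)}; {(0,0), (1,1), (2,2), (3,3), (4,4), (5,5), (6,6)}; {(0,0), (1,2), (2,4), (3,6), (4,1), (5,3), (6,5)}; … (8 in all).
So G has 8 subgroups of order 7.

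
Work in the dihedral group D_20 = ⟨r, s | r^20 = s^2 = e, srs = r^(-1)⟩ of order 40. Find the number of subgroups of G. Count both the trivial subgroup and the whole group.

|G| = 40, so by Lagrange every subgroup order divides 40. Divisors: 1, 2, 4, 5, 8, 10, 20, 40.
Subgroups by order — order 1: 1; order 2: 21; order 4: 11; order 5: 1; order 8: 5; order 10: 5; order 20: 3; order 40: 1.
Total: 1 + 21 + 11 + 1 + 5 + 5 + 3 + 1 = 48.

48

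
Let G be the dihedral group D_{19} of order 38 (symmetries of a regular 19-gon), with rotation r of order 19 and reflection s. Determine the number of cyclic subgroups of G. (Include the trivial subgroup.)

21

A cyclic subgroup of order d is generated by each of its φ(d) elements of order d, so the cyclic subgroups of order d number (#elements of order d)/φ(d).
Cyclic subgroups by order — order 1: 1; order 2: 19; order 19: 1.
Total: 21.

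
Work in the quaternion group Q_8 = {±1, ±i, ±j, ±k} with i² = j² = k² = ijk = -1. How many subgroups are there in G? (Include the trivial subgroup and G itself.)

|G| = 8, so by Lagrange every subgroup order divides 8. Divisors: 1, 2, 4, 8.
Subgroups by order — order 1: 1; order 2: 1; order 4: 3; order 8: 1.
Total: 1 + 1 + 3 + 1 = 6.

6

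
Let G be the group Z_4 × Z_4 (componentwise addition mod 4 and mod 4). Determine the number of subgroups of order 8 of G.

|G| = 16 and 8 | 16, so subgroups of order 8 are possible by Lagrange.
The subgroups of order 8 are: {(0,0), (0,1), (0,2), (0,3), (2,0), (2,1), (2,2), (2,3)}; {(0,0), (0,2), (1,0), (1,2), (2,0), (2,2), (3,0), (3,2)}; {(0,0), (0,2), (1,1), (1,3), (2,0), (2,2), (3,1), (3,3)}.
So G has 3 subgroups of order 8.

3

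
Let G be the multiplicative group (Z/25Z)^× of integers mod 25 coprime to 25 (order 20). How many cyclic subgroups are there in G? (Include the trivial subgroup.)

Group the elements of G by the cyclic subgroup they generate; each cyclic subgroup of order d accounts for φ(d) elements.
Cyclic subgroups by order — order 1: 1; order 2: 1; order 4: 1; order 5: 1; order 10: 1; order 20: 1.
Total: 6.

6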